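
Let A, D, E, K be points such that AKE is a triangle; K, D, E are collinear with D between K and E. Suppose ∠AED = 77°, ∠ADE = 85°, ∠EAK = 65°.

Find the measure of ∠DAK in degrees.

1. ∠AEK = 77°  [D on ray EK]
2. ∠ADK = 95°  [linear pair at D on KE]
3. ∠AKE = 38°  [△AKE]
4. ∠AKD = 38°  [D on ray KE]
5. ∠DAK = 47°  [△AKD]

∠DAK = 47°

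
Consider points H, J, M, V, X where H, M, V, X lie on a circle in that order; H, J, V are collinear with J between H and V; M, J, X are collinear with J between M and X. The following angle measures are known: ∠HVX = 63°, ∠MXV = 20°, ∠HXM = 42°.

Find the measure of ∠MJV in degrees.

1. ∠HMX = 63°  [same arc HX]
2. ∠MHV = 20°  [same arc MV]
3. ∠HJM = 97°  [△HJM]
4. ∠MJV = 83°  [linear pair at J on HV]

∠MJV = 83°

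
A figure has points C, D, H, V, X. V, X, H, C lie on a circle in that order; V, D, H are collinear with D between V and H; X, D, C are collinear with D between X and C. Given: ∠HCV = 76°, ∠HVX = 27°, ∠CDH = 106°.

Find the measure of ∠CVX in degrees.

∠CVX = 84°

1. ∠HXV = 104°  [cyclic VXHC, opposite ∠X+∠C]
2. ∠VHX = 49°  [△VXH]
3. ∠VDX = 106°  [vertical angles at D]
4. ∠VCX = 49°  [same arc VX]
5. ∠CXV = 47°  [△VDX]
6. ∠CVX = 84°  [△VXC]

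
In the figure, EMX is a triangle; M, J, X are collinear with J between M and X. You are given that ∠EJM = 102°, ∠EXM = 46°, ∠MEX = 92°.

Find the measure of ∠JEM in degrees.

1. ∠EMX = 42°  [△EMX]
2. ∠EMJ = 42°  [J on ray MX]
3. ∠JEM = 36°  [△EMJ]

∠JEM = 36°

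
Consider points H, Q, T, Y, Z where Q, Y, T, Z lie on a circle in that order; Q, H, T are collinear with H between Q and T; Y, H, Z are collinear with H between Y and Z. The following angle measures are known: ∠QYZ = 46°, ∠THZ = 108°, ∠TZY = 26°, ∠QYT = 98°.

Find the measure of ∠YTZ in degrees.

∠YTZ = 102°

1. ∠QHY = 108°  [vertical angles at H]
2. ∠TQY = 26°  [same arc YT]
3. ∠QTY = 56°  [△QYT]
4. ∠THY = 72°  [linear pair at H on QT]
5. ∠TYZ = 52°  [△YHT]
6. ∠YTZ = 102°  [△YTZ]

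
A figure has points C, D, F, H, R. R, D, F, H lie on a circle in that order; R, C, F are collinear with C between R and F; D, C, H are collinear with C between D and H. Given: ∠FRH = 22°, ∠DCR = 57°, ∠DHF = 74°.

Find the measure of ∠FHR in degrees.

1. ∠FCH = 57°  [vertical angles at C]
2. ∠HFR = 49°  [△FCH]
3. ∠FHR = 109°  [△RFH]

∠FHR = 109°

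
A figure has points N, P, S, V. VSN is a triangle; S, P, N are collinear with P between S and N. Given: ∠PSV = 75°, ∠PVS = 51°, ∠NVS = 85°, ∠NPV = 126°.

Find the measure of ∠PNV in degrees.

∠PNV = 20°

1. ∠NSV = 75°  [P on ray SN]
2. ∠SNV = 20°  [△VSN]
3. ∠PNV = 20°  [P on ray NS]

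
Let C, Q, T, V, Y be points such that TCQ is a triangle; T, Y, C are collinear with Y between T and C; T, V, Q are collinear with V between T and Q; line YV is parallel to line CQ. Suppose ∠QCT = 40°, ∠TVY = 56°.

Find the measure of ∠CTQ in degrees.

∠CTQ = 84°

1. ∠TYV = 40°  [YV∥CQ, corresponding at Y]
2. ∠VTY = 84°  [△TYV]
3. ∠CTQ = 84°  [Y on TC, V on TQ]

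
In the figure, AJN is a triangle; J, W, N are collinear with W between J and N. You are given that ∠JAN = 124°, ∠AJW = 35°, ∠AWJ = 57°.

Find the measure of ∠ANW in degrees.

∠ANW = 21°

1. ∠AJN = 35°  [W on ray JN]
2. ∠ANJ = 21°  [△AJN]
3. ∠ANW = 21°  [W on ray NJ]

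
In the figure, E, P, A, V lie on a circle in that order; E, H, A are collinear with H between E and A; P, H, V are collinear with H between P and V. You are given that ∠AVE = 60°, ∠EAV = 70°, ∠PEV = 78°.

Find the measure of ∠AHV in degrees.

1. ∠AEV = 50°  [△EAV]
2. ∠EPV = 70°  [same arc EV]
3. ∠EVP = 32°  [△EPV]
4. ∠EHV = 98°  [△EHV]
5. ∠AHV = 82°  [linear pair at H on EA]

∠AHV = 82°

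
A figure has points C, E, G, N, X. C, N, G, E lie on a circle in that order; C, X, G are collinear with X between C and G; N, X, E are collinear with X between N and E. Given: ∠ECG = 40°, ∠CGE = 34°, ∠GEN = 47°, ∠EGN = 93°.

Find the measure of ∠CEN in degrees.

∠CEN = 59°

1. ∠CNE = 34°  [same arc CE]
2. ∠ECN = 87°  [cyclic CNGE, opposite ∠C+∠G]
3. ∠CEN = 59°  [△CNE]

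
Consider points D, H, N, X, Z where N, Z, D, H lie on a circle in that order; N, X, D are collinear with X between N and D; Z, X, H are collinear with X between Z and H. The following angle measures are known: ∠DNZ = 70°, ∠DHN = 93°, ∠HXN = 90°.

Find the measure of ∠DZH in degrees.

1. ∠DZN = 87°  [cyclic NZDH, opposite ∠Z+∠H]
2. ∠DXZ = 90°  [vertical angles at X]
3. ∠NDZ = 23°  [△NZD]
4. ∠DZH = 67°  [△ZXD]

∠DZH = 67°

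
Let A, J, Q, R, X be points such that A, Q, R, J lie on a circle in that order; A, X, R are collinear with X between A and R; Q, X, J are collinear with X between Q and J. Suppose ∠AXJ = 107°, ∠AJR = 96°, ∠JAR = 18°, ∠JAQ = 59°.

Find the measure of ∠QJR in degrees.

1. ∠JXR = 73°  [linear pair at X on AR]
2. ∠ARJ = 66°  [△ARJ]
3. ∠QJR = 41°  [△RXJ]

∠QJR = 41°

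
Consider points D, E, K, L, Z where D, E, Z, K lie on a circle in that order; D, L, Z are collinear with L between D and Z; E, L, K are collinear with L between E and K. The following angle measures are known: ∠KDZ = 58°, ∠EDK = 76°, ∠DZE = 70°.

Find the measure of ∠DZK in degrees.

∠DZK = 34°

1. ∠DKE = 70°  [same arc DE]
2. ∠DEK = 34°  [△DEK]
3. ∠DZK = 34°  [same arc DK]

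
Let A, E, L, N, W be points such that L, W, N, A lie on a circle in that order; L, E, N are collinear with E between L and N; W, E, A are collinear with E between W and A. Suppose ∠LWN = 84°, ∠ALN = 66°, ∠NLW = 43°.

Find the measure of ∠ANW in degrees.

1. ∠AWN = 66°  [same arc NA]
2. ∠NAW = 43°  [same arc WN]
3. ∠ANW = 71°  [△WNA]

∠ANW = 71°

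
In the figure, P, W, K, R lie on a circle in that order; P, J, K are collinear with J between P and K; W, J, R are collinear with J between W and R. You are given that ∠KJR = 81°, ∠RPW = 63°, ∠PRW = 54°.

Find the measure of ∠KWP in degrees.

∠KWP = 90°

1. ∠PJW = 81°  [vertical angles at J]
2. ∠PWR = 63°  [△PWR]
3. ∠PKW = 54°  [same arc PW]
4. ∠KPW = 36°  [△PJW]
5. ∠KWP = 90°  [△PWK]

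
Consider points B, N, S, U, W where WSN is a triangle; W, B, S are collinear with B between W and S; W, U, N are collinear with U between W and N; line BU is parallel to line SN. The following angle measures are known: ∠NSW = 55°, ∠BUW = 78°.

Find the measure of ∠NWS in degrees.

1. ∠UBW = 55°  [BU∥SN, corresponding at B]
2. ∠BWU = 47°  [△WBU]
3. ∠NWS = 47°  [B on WS, U on WN]

∠NWS = 47°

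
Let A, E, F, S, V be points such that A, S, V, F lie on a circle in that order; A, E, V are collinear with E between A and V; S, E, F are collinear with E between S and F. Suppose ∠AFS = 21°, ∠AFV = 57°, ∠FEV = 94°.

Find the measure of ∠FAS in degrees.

∠FAS = 109°

1. ∠AVS = 21°  [same arc AS]
2. ∠ASV = 123°  [cyclic ASVF, opposite ∠S+∠F]
3. ∠AES = 94°  [vertical angles at E]
4. ∠SAV = 36°  [△ASV]
5. ∠ASF = 50°  [△AES]
6. ∠FAS = 109°  [△ASF]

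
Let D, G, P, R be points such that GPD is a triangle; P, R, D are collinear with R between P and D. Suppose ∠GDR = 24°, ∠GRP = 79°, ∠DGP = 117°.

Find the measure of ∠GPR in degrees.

1. ∠GDP = 24°  [R on ray DP]
2. ∠DPG = 39°  [△GPD]
3. ∠GPR = 39°  [R on ray PD]

∠GPR = 39°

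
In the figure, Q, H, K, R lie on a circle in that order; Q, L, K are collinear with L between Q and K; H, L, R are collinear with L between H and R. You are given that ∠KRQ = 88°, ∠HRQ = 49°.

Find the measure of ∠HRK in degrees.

∠HRK = 39°

1. ∠KHQ = 92°  [cyclic QHKR, opposite ∠H+∠R]
2. ∠HKQ = 49°  [same arc QH]
3. ∠HQK = 39°  [△QHK]
4. ∠HRK = 39°  [same arc HK]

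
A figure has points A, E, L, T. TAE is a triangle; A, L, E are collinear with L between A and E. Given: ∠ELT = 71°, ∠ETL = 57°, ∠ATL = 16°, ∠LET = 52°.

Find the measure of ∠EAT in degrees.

∠EAT = 55°

1. ∠ALT = 109°  [linear pair at L on AE]
2. ∠LAT = 55°  [△TAL]
3. ∠EAT = 55°  [L on ray AE]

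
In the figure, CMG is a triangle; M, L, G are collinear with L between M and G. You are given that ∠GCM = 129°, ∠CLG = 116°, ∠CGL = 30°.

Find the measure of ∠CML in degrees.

1. ∠CGM = 30°  [L on ray GM]
2. ∠CMG = 21°  [△CMG]
3. ∠CML = 21°  [L on ray MG]

∠CML = 21°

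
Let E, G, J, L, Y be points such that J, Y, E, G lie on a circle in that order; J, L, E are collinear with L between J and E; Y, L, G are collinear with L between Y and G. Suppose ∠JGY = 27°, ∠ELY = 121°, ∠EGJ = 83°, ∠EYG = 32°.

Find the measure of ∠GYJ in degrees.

1. ∠JEY = 27°  [same arc JY]
2. ∠JLY = 59°  [linear pair at L on JE]
3. ∠EYJ = 97°  [cyclic JYEG, opposite ∠Y+∠G]
4. ∠EJY = 56°  [△JYE]
5. ∠GYJ = 65°  [△JLY]

∠GYJ = 65°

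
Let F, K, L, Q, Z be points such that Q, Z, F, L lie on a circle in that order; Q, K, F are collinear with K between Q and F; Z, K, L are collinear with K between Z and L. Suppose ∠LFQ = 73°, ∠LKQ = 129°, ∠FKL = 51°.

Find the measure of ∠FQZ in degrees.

∠FQZ = 56°

1. ∠LZQ = 73°  [same arc QL]
2. ∠QKZ = 51°  [vertical angles at K]
3. ∠FQZ = 56°  [△QKZ]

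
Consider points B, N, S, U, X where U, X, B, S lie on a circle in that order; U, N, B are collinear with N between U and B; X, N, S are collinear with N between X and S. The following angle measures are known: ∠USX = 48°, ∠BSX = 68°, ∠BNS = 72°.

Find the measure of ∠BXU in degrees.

∠BXU = 64°

1. ∠UBX = 48°  [same arc UX]
2. ∠BUX = 68°  [same arc XB]
3. ∠BXU = 64°  [△UXB]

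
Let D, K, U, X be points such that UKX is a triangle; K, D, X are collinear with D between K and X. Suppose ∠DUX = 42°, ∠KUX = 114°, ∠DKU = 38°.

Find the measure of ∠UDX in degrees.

1. ∠UKX = 38°  [D on ray KX]
2. ∠KXU = 28°  [△UKX]
3. ∠DXU = 28°  [D on ray XK]
4. ∠UDX = 110°  [△UDX]

∠UDX = 110°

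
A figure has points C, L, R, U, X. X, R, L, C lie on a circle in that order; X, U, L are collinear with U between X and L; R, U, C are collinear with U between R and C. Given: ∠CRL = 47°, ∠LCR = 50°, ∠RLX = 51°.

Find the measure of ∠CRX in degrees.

∠CRX = 32°

1. ∠LUR = 82°  [△RUL]
2. ∠LXR = 50°  [same arc RL]
3. ∠RUX = 98°  [linear pair at U on XL]
4. ∠CRX = 32°  [△XUR]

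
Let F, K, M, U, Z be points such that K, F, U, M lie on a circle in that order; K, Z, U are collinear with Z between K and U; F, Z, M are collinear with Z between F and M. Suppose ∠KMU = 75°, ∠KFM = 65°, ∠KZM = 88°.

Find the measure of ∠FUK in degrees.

1. ∠KUM = 65°  [same arc KM]
2. ∠FZU = 88°  [vertical angles at Z]
3. ∠MKU = 40°  [△KUM]
4. ∠MFU = 40°  [same arc UM]
5. ∠FUK = 52°  [△FZU]

∠FUK = 52°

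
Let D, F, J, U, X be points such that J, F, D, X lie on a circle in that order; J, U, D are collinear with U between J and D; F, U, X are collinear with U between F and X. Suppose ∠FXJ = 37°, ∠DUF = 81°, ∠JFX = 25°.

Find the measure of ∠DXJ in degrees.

1. ∠JUX = 81°  [vertical angles at U]
2. ∠JDX = 25°  [same arc JX]
3. ∠DJX = 62°  [△JUX]
4. ∠DXJ = 93°  [△JDX]

∠DXJ = 93°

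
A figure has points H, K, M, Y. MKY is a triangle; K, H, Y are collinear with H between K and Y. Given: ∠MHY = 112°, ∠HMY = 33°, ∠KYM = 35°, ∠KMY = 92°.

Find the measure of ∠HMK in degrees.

1. ∠KHM = 68°  [linear pair at H on KY]
2. ∠MKY = 53°  [△MKY]
3. ∠HKM = 53°  [H on ray KY]
4. ∠HMK = 59°  [△MKH]

∠HMK = 59°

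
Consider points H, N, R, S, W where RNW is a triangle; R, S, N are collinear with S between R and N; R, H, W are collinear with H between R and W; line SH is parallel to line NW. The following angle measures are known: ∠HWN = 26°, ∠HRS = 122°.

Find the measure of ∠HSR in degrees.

∠HSR = 32°

1. ∠NWR = 26°  [H on ray WR]
2. ∠NRW = 122°  [S on RN, H on RW]
3. ∠RNW = 32°  [△RNW]
4. ∠HSR = 32°  [SH∥NW, corresponding at S]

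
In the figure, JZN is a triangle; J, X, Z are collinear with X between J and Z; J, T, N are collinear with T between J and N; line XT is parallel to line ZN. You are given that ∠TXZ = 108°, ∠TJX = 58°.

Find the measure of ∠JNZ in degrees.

∠JNZ = 50°

1. ∠JXT = 72°  [linear pair at X on JZ]
2. ∠JTX = 50°  [△JXT]
3. ∠JNZ = 50°  [XT∥ZN, corresponding at T]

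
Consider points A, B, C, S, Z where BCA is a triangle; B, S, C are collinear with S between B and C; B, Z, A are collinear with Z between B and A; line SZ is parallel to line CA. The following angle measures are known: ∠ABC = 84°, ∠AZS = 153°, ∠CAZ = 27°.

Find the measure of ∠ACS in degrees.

1. ∠BAC = 27°  [Z on ray AB]
2. ∠ACB = 69°  [△BCA]
3. ∠ACS = 69°  [S on ray CB]

∠ACS = 69°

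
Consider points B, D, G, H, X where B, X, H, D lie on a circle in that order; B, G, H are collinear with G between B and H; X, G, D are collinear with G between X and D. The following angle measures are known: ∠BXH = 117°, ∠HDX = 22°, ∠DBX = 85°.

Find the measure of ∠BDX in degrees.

1. ∠HBX = 22°  [same arc XH]
2. ∠BHX = 41°  [△BXH]
3. ∠BDX = 41°  [same arc BX]

∠BDX = 41°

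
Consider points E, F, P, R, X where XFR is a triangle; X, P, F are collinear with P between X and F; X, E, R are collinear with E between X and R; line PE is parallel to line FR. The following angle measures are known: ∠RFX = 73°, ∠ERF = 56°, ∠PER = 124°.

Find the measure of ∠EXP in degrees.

∠EXP = 51°

1. ∠EPX = 73°  [PE∥FR, corresponding at P]
2. ∠PEX = 56°  [linear pair at E on XR]
3. ∠EXP = 51°  [△XPE]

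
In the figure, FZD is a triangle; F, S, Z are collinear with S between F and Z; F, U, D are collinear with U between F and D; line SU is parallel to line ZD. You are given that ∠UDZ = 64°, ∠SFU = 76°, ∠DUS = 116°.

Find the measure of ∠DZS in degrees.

1. ∠FDZ = 64°  [U on ray DF]
2. ∠DFZ = 76°  [S on FZ, U on FD]
3. ∠DZF = 40°  [△FZD]
4. ∠DZS = 40°  [S on ray ZF]

∠DZS = 40°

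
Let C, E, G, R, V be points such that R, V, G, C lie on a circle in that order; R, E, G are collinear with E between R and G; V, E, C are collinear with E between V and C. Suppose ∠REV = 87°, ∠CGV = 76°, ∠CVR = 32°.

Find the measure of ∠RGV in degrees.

∠RGV = 44°

1. ∠CRV = 104°  [cyclic RVGC, opposite ∠R+∠G]
2. ∠RCV = 44°  [△RVC]
3. ∠RGV = 44°  [same arc RV]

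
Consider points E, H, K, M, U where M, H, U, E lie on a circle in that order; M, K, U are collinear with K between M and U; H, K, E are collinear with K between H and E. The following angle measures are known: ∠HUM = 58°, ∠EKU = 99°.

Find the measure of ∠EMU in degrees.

∠EMU = 41°

1. ∠HEM = 58°  [same arc MH]
2. ∠EKM = 81°  [linear pair at K on MU]
3. ∠EMU = 41°  [△MKE]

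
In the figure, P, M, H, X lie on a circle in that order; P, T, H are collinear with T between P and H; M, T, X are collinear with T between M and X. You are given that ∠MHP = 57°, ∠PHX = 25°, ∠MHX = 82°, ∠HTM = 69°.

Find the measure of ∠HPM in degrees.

∠HPM = 44°

1. ∠PMX = 25°  [same arc PX]
2. ∠MTP = 111°  [linear pair at T on PH]
3. ∠HPM = 44°  [△PTM]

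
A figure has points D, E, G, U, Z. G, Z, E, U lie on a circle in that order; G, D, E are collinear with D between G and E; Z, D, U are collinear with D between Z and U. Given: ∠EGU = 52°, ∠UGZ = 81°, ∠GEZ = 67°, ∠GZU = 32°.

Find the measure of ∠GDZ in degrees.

1. ∠EZU = 52°  [same arc EU]
2. ∠EDZ = 61°  [△ZDE]
3. ∠GDZ = 119°  [linear pair at D on GE]

∠GDZ = 119°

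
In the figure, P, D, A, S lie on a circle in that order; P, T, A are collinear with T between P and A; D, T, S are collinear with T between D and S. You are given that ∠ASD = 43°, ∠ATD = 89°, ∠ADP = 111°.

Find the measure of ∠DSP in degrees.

1. ∠APD = 43°  [same arc DA]
2. ∠DAP = 26°  [△PDA]
3. ∠DSP = 26°  [same arc PD]

∠DSP = 26°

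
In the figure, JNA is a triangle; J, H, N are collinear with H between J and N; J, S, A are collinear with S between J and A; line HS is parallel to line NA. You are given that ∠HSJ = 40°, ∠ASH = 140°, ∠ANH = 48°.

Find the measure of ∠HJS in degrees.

1. ∠JAN = 40°  [HS∥NA, corresponding at S]
2. ∠ANJ = 48°  [H on ray NJ]
3. ∠AJN = 92°  [△JNA]
4. ∠HJS = 92°  [H on JN, S on JA]

∠HJS = 92°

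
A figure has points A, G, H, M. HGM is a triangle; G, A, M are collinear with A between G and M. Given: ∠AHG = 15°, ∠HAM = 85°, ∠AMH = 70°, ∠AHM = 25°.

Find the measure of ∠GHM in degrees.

1. ∠GAH = 95°  [linear pair at A on GM]
2. ∠GMH = 70°  [A on ray MG]
3. ∠AGH = 70°  [△HGA]
4. ∠HGM = 70°  [A on ray GM]
5. ∠GHM = 40°  [△HGM]

∠GHM = 40°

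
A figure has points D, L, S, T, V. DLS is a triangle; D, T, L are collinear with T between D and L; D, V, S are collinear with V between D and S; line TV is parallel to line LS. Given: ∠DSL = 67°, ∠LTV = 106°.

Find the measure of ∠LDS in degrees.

1. ∠DVT = 67°  [TV∥LS, corresponding at V]
2. ∠DTV = 74°  [linear pair at T on DL]
3. ∠TDV = 39°  [△DTV]
4. ∠LDS = 39°  [T on DL, V on DS]

∠LDS = 39°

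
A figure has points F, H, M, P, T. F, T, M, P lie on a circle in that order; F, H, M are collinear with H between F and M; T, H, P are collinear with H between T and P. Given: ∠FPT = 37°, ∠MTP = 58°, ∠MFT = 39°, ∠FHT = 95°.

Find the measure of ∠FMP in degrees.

∠FMP = 46°

1. ∠MPT = 39°  [same arc TM]
2. ∠MHP = 95°  [vertical angles at H]
3. ∠FMP = 46°  [△MHP]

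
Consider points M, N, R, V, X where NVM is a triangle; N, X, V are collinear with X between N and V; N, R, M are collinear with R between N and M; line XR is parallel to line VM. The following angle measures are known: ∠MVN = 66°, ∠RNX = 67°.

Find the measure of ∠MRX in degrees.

∠MRX = 133°

1. ∠NXR = 66°  [XR∥VM, corresponding at X]
2. ∠NRX = 47°  [△NXR]
3. ∠MRX = 133°  [linear pair at R on NM]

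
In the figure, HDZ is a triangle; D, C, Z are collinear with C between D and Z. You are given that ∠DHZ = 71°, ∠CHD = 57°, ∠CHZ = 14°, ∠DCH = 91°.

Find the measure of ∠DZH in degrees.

1. ∠CDH = 32°  [△HDC]
2. ∠HDZ = 32°  [C on ray DZ]
3. ∠DZH = 77°  [△HDZ]

∠DZH = 77°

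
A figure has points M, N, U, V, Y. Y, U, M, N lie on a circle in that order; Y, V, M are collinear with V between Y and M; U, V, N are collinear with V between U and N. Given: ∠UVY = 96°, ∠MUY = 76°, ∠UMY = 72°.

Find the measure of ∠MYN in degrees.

∠MYN = 24°

1. ∠MVN = 96°  [vertical angles at V]
2. ∠UNY = 72°  [same arc YU]
3. ∠NVY = 84°  [linear pair at V on YM]
4. ∠MYN = 24°  [△YVN]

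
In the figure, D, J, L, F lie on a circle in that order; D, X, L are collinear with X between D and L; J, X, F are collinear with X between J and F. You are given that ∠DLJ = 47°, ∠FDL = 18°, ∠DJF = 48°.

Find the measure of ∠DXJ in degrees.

1. ∠FJL = 18°  [same arc LF]
2. ∠JXL = 115°  [△JXL]
3. ∠DXJ = 65°  [linear pair at X on DL]

∠DXJ = 65°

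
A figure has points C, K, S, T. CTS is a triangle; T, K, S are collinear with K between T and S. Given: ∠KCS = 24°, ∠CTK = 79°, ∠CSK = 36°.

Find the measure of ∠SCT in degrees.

1. ∠CTS = 79°  [K on ray TS]
2. ∠CST = 36°  [K on ray ST]
3. ∠SCT = 65°  [△CTS]

∠SCT = 65°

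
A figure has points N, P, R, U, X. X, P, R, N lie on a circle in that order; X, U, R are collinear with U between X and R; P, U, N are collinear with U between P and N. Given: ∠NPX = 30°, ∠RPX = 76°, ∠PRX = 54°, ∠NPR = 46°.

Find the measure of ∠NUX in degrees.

1. ∠PNX = 54°  [same arc XP]
2. ∠NXR = 46°  [same arc RN]
3. ∠NUX = 80°  [△XUN]

∠NUX = 80°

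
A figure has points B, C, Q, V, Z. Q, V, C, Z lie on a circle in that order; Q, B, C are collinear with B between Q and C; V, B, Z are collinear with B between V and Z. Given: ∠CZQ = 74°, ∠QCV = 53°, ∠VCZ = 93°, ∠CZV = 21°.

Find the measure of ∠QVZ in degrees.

∠QVZ = 40°

1. ∠QZV = 53°  [same arc QV]
2. ∠VQZ = 87°  [cyclic QVCZ, opposite ∠Q+∠C]
3. ∠QVZ = 40°  [△QVZ]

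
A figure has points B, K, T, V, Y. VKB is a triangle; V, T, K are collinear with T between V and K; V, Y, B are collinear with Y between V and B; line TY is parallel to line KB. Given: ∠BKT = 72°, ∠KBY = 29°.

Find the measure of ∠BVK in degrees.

∠BVK = 79°

1. ∠BKV = 72°  [T on ray KV]
2. ∠KBV = 29°  [Y on ray BV]
3. ∠BVK = 79°  [△VKB]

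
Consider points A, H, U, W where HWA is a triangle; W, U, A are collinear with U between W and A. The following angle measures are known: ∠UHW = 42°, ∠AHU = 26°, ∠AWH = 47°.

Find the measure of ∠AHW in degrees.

∠AHW = 68°

1. ∠HWU = 47°  [U on ray WA]
2. ∠HUW = 91°  [△HWU]
3. ∠AUH = 89°  [linear pair at U on WA]
4. ∠HAU = 65°  [△HUA]
5. ∠HAW = 65°  [U on ray AW]
6. ∠AHW = 68°  [△HWA]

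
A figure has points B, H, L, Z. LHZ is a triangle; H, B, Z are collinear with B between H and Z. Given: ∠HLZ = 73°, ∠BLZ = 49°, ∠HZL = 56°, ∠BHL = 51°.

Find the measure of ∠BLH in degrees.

∠BLH = 24°

1. ∠BZL = 56°  [B on ray ZH]
2. ∠LBZ = 75°  [△LBZ]
3. ∠HBL = 105°  [linear pair at B on HZ]
4. ∠BLH = 24°  [△LHB]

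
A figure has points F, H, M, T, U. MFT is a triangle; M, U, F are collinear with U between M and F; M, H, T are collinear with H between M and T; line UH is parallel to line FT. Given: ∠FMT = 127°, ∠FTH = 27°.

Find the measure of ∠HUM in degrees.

∠HUM = 26°

1. ∠FTM = 27°  [H on ray TM]
2. ∠MFT = 26°  [△MFT]
3. ∠HUM = 26°  [UH∥FT, corresponding at U]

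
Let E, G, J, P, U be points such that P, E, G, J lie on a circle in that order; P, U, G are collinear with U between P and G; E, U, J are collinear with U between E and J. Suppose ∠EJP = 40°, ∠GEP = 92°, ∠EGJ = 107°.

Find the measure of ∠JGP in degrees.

1. ∠EPJ = 73°  [cyclic PEGJ, opposite ∠P+∠G]
2. ∠JEP = 67°  [△PEJ]
3. ∠JGP = 67°  [same arc PJ]

∠JGP = 67°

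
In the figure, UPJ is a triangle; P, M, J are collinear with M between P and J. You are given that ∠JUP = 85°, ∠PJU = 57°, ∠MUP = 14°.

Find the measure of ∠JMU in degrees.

∠JMU = 52°

1. ∠JPU = 38°  [△UPJ]
2. ∠MPU = 38°  [M on ray PJ]
3. ∠PMU = 128°  [△UPM]
4. ∠JMU = 52°  [linear pair at M on PJ]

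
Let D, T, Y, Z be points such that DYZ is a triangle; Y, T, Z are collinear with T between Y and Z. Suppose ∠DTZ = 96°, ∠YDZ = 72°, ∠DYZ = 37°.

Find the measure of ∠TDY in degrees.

1. ∠DTY = 84°  [linear pair at T on YZ]
2. ∠DYT = 37°  [T on ray YZ]
3. ∠TDY = 59°  [△DYT]

∠TDY = 59°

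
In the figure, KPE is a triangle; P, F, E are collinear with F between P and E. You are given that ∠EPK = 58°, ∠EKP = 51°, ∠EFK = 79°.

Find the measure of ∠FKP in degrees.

1. ∠FPK = 58°  [F on ray PE]
2. ∠KFP = 101°  [linear pair at F on PE]
3. ∠FKP = 21°  [△KPF]

∠FKP = 21°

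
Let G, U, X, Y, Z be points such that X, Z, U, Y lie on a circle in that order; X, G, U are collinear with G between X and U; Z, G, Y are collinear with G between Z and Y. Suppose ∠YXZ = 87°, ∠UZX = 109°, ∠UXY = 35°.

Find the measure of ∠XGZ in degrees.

∠XGZ = 54°

1. ∠YUZ = 93°  [cyclic XZUY, opposite ∠X+∠U]
2. ∠UYX = 71°  [cyclic XZUY, opposite ∠Z+∠Y]
3. ∠UZY = 35°  [same arc UY]
4. ∠XUY = 74°  [△XUY]
5. ∠UYZ = 52°  [△ZUY]
6. ∠XZY = 74°  [same arc XY]
7. ∠UXZ = 52°  [same arc ZU]
8. ∠XGZ = 54°  [△XGZ]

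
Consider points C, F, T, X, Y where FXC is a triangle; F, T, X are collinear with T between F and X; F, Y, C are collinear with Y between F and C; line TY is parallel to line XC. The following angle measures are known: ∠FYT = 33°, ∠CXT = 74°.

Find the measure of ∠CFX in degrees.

1. ∠FCX = 33°  [TY∥XC, corresponding at Y]
2. ∠CXF = 74°  [T on ray XF]
3. ∠CFX = 73°  [△FXC]

∠CFX = 73°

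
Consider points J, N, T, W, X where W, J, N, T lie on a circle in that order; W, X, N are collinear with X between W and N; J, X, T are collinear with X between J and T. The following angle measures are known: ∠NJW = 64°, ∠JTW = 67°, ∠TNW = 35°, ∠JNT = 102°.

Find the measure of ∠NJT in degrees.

1. ∠NTW = 116°  [cyclic WJNT, opposite ∠J+∠T]
2. ∠NWT = 29°  [△WNT]
3. ∠NJT = 29°  [same arc NT]

∠NJT = 29°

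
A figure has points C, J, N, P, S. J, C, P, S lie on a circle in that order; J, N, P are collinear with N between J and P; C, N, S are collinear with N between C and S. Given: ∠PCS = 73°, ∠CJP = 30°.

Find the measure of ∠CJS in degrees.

∠CJS = 103°

1. ∠CSP = 30°  [same arc CP]
2. ∠CPS = 77°  [△CPS]
3. ∠CJS = 103°  [cyclic JCPS, opposite ∠J+∠P]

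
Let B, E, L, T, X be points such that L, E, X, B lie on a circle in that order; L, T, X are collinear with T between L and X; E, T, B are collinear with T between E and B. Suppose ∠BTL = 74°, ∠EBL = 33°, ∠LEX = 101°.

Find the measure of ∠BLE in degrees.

1. ∠ETX = 74°  [vertical angles at T]
2. ∠EXL = 33°  [same arc LE]
3. ∠ELX = 46°  [△LEX]
4. ∠ETL = 106°  [linear pair at T on LX]
5. ∠BEL = 28°  [△LTE]
6. ∠BLE = 119°  [△LEB]

∠BLE = 119°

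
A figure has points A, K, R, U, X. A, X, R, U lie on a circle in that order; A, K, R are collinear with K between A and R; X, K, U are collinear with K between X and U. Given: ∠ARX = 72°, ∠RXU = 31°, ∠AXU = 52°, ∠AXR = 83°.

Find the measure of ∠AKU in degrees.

∠AKU = 77°

1. ∠AUX = 72°  [same arc AX]
2. ∠RAU = 31°  [same arc RU]
3. ∠AKU = 77°  [△AKU]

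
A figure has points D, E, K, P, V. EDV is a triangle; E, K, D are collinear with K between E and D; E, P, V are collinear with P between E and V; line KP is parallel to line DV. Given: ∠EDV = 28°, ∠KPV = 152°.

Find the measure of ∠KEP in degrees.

∠KEP = 124°

1. ∠EKP = 28°  [KP∥DV, corresponding at K]
2. ∠EPK = 28°  [linear pair at P on EV]
3. ∠KEP = 124°  [△EKP]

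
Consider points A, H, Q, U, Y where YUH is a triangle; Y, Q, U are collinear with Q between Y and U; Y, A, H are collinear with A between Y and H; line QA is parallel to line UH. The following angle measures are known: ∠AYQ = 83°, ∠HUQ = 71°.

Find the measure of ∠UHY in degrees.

1. ∠HYU = 83°  [Q on YU, A on YH]
2. ∠HUY = 71°  [Q on ray UY]
3. ∠UHY = 26°  [△YUH]

∠UHY = 26°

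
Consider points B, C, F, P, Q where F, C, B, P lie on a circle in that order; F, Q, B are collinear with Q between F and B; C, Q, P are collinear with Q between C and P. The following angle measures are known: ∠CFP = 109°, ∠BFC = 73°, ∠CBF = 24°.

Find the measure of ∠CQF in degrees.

∠CQF = 60°

1. ∠CPF = 24°  [same arc FC]
2. ∠FCP = 47°  [△FCP]
3. ∠CQF = 60°  [△FQC]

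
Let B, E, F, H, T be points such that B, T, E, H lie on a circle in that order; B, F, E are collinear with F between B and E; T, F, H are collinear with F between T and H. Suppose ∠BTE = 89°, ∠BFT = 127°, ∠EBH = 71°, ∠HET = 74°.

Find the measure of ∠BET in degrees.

∠BET = 56°

1. ∠EFT = 53°  [linear pair at F on BE]
2. ∠ETH = 71°  [same arc EH]
3. ∠BET = 56°  [△TFE]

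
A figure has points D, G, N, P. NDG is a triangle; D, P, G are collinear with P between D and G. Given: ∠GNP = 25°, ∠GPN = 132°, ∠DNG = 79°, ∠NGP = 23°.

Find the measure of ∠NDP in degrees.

∠NDP = 78°

1. ∠DGN = 23°  [P on ray GD]
2. ∠GDN = 78°  [△NDG]
3. ∠NDP = 78°  [P on ray DG]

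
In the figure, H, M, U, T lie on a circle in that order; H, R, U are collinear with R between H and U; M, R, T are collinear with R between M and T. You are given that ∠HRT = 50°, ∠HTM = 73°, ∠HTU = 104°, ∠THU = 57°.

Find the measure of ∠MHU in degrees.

1. ∠HUM = 73°  [same arc HM]
2. ∠HMU = 76°  [cyclic HMUT, opposite ∠M+∠T]
3. ∠MHU = 31°  [△HMU]

∠MHU = 31°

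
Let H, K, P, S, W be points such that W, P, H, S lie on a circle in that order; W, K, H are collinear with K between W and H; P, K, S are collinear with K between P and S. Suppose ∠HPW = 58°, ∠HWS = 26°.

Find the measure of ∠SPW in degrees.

1. ∠HSW = 122°  [cyclic WPHS, opposite ∠P+∠S]
2. ∠SHW = 32°  [△WHS]
3. ∠SPW = 32°  [same arc WS]

∠SPW = 32°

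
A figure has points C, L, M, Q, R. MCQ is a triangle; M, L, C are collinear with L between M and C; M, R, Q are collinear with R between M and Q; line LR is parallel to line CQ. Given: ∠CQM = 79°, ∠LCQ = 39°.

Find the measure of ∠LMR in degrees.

1. ∠MCQ = 39°  [L on ray CM]
2. ∠CMQ = 62°  [△MCQ]
3. ∠LMR = 62°  [L on MC, R on MQ]

∠LMR = 62°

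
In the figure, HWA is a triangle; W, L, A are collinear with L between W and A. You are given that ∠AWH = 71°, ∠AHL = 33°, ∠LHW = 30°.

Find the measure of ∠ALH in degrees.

1. ∠HWL = 71°  [L on ray WA]
2. ∠HLW = 79°  [△HWL]
3. ∠ALH = 101°  [linear pair at L on WA]

∠ALH = 101°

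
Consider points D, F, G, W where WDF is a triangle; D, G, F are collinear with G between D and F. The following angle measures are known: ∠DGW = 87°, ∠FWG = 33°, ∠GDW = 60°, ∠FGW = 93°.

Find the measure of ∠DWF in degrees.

1. ∠GFW = 54°  [△WGF]
2. ∠FDW = 60°  [G on ray DF]
3. ∠DFW = 54°  [G on ray FD]
4. ∠DWF = 66°  [△WDF]

∠DWF = 66°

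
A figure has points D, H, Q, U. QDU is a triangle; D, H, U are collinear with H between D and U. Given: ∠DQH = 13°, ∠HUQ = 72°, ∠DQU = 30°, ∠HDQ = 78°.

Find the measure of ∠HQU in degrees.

1. ∠DHQ = 89°  [△QDH]
2. ∠QHU = 91°  [linear pair at H on DU]
3. ∠HQU = 17°  [△QHU]

∠HQU = 17°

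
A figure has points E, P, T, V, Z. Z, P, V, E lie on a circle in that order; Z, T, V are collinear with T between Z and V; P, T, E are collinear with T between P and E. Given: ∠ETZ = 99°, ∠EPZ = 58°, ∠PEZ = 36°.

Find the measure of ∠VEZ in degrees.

∠VEZ = 77°

1. ∠EZV = 45°  [△ZTE]
2. ∠EVZ = 58°  [same arc ZE]
3. ∠VEZ = 77°  [△ZVE]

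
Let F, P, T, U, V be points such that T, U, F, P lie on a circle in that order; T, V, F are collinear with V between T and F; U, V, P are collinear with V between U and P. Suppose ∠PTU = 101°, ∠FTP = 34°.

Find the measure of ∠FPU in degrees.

1. ∠PFU = 79°  [cyclic TUFP, opposite ∠T+∠F]
2. ∠FUP = 34°  [same arc FP]
3. ∠FPU = 67°  [△UFP]

∠FPU = 67°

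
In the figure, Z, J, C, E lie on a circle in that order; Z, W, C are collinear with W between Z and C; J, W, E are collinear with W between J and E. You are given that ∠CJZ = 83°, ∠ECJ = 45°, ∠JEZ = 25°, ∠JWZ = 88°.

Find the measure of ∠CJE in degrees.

∠CJE = 63°

1. ∠JCZ = 25°  [same arc ZJ]
2. ∠CWJ = 92°  [linear pair at W on ZC]
3. ∠CJE = 63°  [△JWC]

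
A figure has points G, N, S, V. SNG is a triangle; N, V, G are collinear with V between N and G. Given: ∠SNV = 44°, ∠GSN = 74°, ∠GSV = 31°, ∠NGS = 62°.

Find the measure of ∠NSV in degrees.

∠NSV = 43°

1. ∠SGV = 62°  [V on ray GN]
2. ∠GVS = 87°  [△SVG]
3. ∠NVS = 93°  [linear pair at V on NG]
4. ∠NSV = 43°  [△SNV]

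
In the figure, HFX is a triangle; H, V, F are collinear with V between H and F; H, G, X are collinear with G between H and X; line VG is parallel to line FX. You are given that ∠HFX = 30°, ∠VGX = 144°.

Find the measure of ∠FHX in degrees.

∠FHX = 114°

1. ∠GVH = 30°  [VG∥FX, corresponding at V]
2. ∠HGV = 36°  [linear pair at G on HX]
3. ∠GHV = 114°  [△HVG]
4. ∠FHX = 114°  [V on HF, G on HX]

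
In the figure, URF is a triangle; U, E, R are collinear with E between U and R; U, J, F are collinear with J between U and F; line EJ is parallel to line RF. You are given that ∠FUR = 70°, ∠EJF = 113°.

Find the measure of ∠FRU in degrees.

1. ∠EUJ = 70°  [E on UR, J on UF]
2. ∠EJU = 67°  [linear pair at J on UF]
3. ∠JEU = 43°  [△UEJ]
4. ∠FRU = 43°  [EJ∥RF, corresponding at E]

∠FRU = 43°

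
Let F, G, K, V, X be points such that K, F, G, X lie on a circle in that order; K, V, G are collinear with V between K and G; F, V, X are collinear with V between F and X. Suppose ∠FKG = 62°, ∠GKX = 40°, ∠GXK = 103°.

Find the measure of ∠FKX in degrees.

∠FKX = 102°

1. ∠FXG = 62°  [same arc FG]
2. ∠GFX = 40°  [same arc GX]
3. ∠FGX = 78°  [△FGX]
4. ∠FKX = 102°  [cyclic KFGX, opposite ∠K+∠G]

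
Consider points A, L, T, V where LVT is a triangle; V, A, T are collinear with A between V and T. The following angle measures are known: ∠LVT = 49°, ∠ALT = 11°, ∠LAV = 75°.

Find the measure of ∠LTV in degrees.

∠LTV = 64°

1. ∠LAT = 105°  [linear pair at A on VT]
2. ∠ATL = 64°  [△LAT]
3. ∠LTV = 64°  [A on ray TV]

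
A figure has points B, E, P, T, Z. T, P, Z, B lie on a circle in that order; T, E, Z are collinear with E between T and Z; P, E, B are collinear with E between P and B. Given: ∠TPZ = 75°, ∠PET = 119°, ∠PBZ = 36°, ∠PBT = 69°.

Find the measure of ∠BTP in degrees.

∠BTP = 86°

1. ∠PTZ = 36°  [same arc PZ]
2. ∠BPT = 25°  [△TEP]
3. ∠BTP = 86°  [△TPB]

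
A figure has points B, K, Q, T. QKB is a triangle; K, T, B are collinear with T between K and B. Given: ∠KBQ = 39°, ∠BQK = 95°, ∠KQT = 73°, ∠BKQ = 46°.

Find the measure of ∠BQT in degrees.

1. ∠QBT = 39°  [T on ray BK]
2. ∠QKT = 46°  [T on ray KB]
3. ∠KTQ = 61°  [△QKT]
4. ∠BTQ = 119°  [linear pair at T on KB]
5. ∠BQT = 22°  [△QTB]

∠BQT = 22°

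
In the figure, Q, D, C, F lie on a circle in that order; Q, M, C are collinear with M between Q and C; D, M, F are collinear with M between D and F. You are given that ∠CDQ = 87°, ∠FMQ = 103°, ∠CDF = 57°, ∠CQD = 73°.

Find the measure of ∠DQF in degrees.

1. ∠CFQ = 93°  [cyclic QDCF, opposite ∠D+∠F]
2. ∠DCQ = 20°  [△QDC]
3. ∠CQF = 57°  [same arc CF]
4. ∠FCQ = 30°  [△QCF]
5. ∠DFQ = 20°  [same arc QD]
6. ∠FDQ = 30°  [same arc QF]
7. ∠DQF = 130°  [△QDF]

∠DQF = 130°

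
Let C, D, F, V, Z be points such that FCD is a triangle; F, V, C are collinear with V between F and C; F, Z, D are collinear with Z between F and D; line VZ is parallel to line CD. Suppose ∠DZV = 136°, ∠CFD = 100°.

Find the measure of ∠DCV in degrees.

∠DCV = 36°

1. ∠FZV = 44°  [linear pair at Z on FD]
2. ∠VFZ = 100°  [V on FC, Z on FD]
3. ∠FVZ = 36°  [△FVZ]
4. ∠CVZ = 144°  [linear pair at V on FC]
5. ∠DCV = 36°  [VZ∥CD, co-interior at C–V]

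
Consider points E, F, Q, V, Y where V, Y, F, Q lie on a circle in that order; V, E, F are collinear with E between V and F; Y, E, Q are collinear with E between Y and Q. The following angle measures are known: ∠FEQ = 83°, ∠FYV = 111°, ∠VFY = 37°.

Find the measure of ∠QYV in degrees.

1. ∠VEY = 83°  [vertical angles at E]
2. ∠FVY = 32°  [△VYF]
3. ∠QYV = 65°  [△VEY]

∠QYV = 65°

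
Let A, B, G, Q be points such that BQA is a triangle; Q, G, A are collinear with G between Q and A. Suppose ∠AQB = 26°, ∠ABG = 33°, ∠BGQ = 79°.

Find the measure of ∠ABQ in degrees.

1. ∠AGB = 101°  [linear pair at G on QA]
2. ∠BAG = 46°  [△BGA]
3. ∠BAQ = 46°  [G on ray AQ]
4. ∠ABQ = 108°  [△BQA]

∠ABQ = 108°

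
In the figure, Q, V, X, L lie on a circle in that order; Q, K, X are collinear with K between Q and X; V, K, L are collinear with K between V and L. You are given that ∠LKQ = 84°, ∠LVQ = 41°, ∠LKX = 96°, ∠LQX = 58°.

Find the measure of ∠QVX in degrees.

1. ∠LXQ = 41°  [same arc QL]
2. ∠QLX = 81°  [△QXL]
3. ∠QVX = 99°  [cyclic QVXL, opposite ∠V+∠L]

∠QVX = 99°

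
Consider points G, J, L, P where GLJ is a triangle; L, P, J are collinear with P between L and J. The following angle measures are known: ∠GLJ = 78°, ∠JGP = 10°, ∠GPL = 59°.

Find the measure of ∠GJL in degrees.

∠GJL = 49°

1. ∠GPJ = 121°  [linear pair at P on LJ]
2. ∠GJP = 49°  [△GPJ]
3. ∠GJL = 49°  [P on ray JL]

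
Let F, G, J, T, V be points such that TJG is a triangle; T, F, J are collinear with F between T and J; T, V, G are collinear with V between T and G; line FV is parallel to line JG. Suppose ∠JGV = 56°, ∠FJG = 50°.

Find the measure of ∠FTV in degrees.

∠FTV = 74°

1. ∠JGT = 56°  [V on ray GT]
2. ∠GJT = 50°  [F on ray JT]
3. ∠GTJ = 74°  [△TJG]
4. ∠FTV = 74°  [F on TJ, V on TG]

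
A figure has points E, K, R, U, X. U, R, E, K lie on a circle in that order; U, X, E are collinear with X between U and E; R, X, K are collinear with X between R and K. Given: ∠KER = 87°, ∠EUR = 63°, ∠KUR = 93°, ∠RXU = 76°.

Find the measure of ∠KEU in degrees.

∠KEU = 41°

1. ∠EKR = 63°  [same arc RE]
2. ∠EXK = 76°  [vertical angles at X]
3. ∠KEU = 41°  [△EXK]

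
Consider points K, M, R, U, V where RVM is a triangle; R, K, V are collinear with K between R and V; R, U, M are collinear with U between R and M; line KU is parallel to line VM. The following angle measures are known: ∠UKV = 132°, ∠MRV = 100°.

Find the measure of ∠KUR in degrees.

1. ∠RKU = 48°  [linear pair at K on RV]
2. ∠KRU = 100°  [K on RV, U on RM]
3. ∠KUR = 32°  [△RKU]

∠KUR = 32°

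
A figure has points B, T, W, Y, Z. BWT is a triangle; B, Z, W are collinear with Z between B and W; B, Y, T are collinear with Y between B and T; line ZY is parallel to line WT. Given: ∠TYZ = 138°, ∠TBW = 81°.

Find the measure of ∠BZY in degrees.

1. ∠BYZ = 42°  [linear pair at Y on BT]
2. ∠YBZ = 81°  [Z on BW, Y on BT]
3. ∠BZY = 57°  [△BZY]

∠BZY = 57°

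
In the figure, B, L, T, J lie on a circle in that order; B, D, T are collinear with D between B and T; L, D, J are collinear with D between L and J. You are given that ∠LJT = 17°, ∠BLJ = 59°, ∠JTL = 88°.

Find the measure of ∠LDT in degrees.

∠LDT = 76°

1. ∠LBT = 17°  [same arc LT]
2. ∠BDL = 104°  [△BDL]
3. ∠LDT = 76°  [linear pair at D on BT]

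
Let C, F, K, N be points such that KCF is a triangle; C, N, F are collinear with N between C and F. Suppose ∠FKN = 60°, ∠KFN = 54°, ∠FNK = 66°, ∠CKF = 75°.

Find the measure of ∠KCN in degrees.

∠KCN = 51°

1. ∠CFK = 54°  [N on ray FC]
2. ∠FCK = 51°  [△KCF]
3. ∠KCN = 51°  [N on ray CF]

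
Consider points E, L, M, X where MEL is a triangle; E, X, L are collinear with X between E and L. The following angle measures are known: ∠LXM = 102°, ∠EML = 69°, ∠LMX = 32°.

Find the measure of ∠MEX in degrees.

1. ∠MLX = 46°  [△MXL]
2. ∠ELM = 46°  [X on ray LE]
3. ∠LEM = 65°  [△MEL]
4. ∠MEX = 65°  [X on ray EL]

∠MEX = 65°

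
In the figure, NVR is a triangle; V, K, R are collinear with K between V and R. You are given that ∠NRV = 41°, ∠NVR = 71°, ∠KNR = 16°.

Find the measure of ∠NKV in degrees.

1. ∠KRN = 41°  [K on ray RV]
2. ∠NKR = 123°  [△NKR]
3. ∠NKV = 57°  [linear pair at K on VR]

∠NKV = 57°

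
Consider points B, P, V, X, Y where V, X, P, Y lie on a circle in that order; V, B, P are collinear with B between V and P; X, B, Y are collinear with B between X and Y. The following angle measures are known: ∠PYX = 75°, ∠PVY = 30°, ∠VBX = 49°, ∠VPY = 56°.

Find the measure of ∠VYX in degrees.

∠VYX = 19°

1. ∠PBY = 49°  [△PBY]
2. ∠VBY = 131°  [linear pair at B on VP]
3. ∠VYX = 19°  [△VBY]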